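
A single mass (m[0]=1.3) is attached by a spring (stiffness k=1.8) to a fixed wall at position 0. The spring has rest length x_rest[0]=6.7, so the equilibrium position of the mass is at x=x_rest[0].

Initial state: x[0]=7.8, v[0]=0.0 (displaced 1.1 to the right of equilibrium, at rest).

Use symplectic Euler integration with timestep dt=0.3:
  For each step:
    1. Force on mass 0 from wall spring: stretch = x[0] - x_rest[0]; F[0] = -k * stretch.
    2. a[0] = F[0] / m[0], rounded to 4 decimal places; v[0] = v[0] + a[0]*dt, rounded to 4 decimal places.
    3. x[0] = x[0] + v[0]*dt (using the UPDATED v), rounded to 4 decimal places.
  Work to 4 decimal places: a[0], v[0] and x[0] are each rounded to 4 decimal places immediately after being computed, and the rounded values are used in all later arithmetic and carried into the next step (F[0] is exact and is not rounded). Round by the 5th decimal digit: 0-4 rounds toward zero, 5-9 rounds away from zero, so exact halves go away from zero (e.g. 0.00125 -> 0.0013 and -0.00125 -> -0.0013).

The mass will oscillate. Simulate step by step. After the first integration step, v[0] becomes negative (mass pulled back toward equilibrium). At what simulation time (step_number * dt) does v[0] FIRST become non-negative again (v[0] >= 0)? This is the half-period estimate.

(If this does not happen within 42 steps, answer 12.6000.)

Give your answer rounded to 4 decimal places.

Step 0: x=[7.8000] v=[0.0000]
Step 1: x=[7.6629] v=[-0.4569]
Step 2: x=[7.4058] v=[-0.8569]
Step 3: x=[7.0608] v=[-1.1501]
Step 4: x=[6.6708] v=[-1.3000]
Step 5: x=[6.2844] v=[-1.2879]
Step 6: x=[5.9498] v=[-1.1153]
Step 7: x=[5.7087] v=[-0.8037]
Step 8: x=[5.5911] v=[-0.3919]
Step 9: x=[5.6117] v=[0.0687]
First v>=0 after going negative at step 9, time=2.7000

Answer: 2.7000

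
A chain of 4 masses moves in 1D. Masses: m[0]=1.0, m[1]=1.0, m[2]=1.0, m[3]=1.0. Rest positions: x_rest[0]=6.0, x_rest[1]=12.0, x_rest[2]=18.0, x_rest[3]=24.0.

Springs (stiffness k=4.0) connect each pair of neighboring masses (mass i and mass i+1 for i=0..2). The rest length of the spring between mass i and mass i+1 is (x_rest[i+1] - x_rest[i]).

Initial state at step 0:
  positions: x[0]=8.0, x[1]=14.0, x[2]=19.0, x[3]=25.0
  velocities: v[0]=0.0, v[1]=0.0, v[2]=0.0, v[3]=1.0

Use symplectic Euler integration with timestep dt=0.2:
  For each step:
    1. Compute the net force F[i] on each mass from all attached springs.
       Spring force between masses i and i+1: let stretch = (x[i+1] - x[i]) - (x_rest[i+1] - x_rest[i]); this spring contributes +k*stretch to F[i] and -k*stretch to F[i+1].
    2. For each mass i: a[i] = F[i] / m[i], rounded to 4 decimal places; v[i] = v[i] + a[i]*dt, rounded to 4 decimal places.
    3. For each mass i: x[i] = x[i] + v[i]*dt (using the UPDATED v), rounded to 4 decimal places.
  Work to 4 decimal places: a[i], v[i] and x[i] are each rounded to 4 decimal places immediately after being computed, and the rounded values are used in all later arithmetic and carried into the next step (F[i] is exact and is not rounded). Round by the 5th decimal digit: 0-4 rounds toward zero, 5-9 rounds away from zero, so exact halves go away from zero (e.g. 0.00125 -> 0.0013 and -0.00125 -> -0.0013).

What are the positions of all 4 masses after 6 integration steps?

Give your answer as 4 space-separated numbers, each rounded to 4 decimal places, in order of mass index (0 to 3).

Answer: 7.2461 13.6148 20.0396 26.2995

Derivation:
Step 0: x=[8.0000 14.0000 19.0000 25.0000] v=[0.0000 0.0000 0.0000 1.0000]
Step 1: x=[8.0000 13.8400 19.1600 25.2000] v=[0.0000 -0.8000 0.8000 1.0000]
Step 2: x=[7.9744 13.5968 19.4352 25.3936] v=[-0.1280 -1.2160 1.3760 0.9680]
Step 3: x=[7.8884 13.3882 19.7296 25.5939] v=[-0.4301 -1.0432 1.4720 1.0013]
Step 4: x=[7.7223 13.3142 19.9477 25.8159] v=[-0.8303 -0.3699 1.0903 1.1099]
Step 5: x=[7.4909 13.4069 20.0433 26.0590] v=[-1.1568 0.4634 0.4781 1.2153]
Step 6: x=[7.2461 13.6148 20.0396 26.2995] v=[-1.2240 1.0397 -0.0185 1.2027]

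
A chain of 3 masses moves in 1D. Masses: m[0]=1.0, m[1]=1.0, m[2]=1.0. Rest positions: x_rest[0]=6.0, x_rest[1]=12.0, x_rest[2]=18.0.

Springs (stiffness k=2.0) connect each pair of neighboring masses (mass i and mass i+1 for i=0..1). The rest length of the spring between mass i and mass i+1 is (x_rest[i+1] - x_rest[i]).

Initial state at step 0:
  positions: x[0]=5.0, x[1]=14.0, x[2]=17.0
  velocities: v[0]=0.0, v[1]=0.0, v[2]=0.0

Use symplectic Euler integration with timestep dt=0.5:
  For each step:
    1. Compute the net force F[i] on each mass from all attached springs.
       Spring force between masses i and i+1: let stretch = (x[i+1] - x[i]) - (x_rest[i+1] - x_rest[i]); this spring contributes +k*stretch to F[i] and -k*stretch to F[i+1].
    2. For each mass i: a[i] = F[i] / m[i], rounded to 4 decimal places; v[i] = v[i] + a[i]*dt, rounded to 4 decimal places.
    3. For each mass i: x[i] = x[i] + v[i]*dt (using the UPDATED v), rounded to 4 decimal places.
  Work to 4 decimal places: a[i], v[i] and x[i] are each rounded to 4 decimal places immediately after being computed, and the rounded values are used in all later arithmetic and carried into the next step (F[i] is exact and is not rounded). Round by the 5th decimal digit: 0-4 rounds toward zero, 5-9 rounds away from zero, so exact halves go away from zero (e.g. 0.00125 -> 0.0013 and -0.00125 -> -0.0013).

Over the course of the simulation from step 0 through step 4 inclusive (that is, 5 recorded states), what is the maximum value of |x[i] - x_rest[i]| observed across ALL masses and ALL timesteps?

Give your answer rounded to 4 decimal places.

Answer: 2.5000

Derivation:
Step 0: x=[5.0000 14.0000 17.0000] v=[0.0000 0.0000 0.0000]
Step 1: x=[6.5000 11.0000 18.5000] v=[3.0000 -6.0000 3.0000]
Step 2: x=[7.2500 9.5000 19.2500] v=[1.5000 -3.0000 1.5000]
Step 3: x=[6.1250 11.7500 18.1250] v=[-2.2500 4.5000 -2.2500]
Step 4: x=[4.8125 14.3750 16.8125] v=[-2.6250 5.2500 -2.6250]
Max displacement = 2.5000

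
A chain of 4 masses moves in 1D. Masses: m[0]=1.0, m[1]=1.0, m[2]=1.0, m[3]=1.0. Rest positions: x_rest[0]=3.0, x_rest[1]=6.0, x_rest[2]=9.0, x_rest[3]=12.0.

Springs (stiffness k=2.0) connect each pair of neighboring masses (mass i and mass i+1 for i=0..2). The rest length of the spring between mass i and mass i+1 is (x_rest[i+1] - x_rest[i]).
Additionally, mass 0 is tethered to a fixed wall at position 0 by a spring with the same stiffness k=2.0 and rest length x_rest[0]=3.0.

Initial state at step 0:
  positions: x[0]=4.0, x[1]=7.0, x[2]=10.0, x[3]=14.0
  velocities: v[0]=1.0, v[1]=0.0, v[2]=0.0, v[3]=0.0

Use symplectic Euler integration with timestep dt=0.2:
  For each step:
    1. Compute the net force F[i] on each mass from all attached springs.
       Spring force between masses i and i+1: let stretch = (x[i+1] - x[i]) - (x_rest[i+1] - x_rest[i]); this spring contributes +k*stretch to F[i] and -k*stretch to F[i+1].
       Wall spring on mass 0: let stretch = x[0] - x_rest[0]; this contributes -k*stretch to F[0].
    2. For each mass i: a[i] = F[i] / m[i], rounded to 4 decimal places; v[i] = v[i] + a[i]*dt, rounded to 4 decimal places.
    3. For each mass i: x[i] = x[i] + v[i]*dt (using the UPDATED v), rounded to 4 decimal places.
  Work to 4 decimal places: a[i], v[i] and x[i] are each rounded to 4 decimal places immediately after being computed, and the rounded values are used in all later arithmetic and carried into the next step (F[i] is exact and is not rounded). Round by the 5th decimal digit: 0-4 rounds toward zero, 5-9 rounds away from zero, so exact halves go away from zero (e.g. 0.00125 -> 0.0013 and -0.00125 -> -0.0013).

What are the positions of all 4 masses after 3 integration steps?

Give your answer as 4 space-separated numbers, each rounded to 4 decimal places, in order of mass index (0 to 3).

Step 0: x=[4.0000 7.0000 10.0000 14.0000] v=[1.0000 0.0000 0.0000 0.0000]
Step 1: x=[4.1200 7.0000 10.0800 13.9200] v=[0.6000 0.0000 0.4000 -0.4000]
Step 2: x=[4.1408 7.0160 10.2208 13.7728] v=[0.1040 0.0800 0.7040 -0.7360]
Step 3: x=[4.0604 7.0584 10.3894 13.5814] v=[-0.4022 0.2118 0.8429 -0.9568]

Answer: 4.0604 7.0584 10.3894 13.5814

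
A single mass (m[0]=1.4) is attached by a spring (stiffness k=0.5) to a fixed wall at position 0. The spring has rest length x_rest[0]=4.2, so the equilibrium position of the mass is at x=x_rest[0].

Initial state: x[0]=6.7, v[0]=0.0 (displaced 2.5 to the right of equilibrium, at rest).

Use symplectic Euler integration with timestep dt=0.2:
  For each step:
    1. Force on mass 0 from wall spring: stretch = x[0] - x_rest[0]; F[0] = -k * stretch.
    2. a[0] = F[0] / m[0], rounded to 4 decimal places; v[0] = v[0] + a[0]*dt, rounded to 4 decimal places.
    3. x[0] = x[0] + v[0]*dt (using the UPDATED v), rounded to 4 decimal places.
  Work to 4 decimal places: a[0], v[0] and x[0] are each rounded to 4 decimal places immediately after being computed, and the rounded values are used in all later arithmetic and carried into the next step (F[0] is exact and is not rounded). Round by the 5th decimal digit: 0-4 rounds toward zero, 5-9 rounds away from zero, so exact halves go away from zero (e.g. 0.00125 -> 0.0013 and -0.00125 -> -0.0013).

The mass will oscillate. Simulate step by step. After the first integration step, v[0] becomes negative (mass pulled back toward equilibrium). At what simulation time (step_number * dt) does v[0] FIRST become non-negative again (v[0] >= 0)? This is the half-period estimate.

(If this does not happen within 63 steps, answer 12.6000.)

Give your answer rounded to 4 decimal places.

Step 0: x=[6.7000] v=[0.0000]
Step 1: x=[6.6643] v=[-0.1786]
Step 2: x=[6.5934] v=[-0.3546]
Step 3: x=[6.4883] v=[-0.5256]
Step 4: x=[6.3505] v=[-0.6891]
Step 5: x=[6.1820] v=[-0.8427]
Step 6: x=[5.9851] v=[-0.9843]
Step 7: x=[5.7627] v=[-1.1118]
Step 8: x=[5.5180] v=[-1.2234]
Step 9: x=[5.2545] v=[-1.3175]
Step 10: x=[4.9759] v=[-1.3928]
Step 11: x=[4.6863] v=[-1.4482]
Step 12: x=[4.3897] v=[-1.4829]
Step 13: x=[4.0904] v=[-1.4965]
Step 14: x=[3.7927] v=[-1.4887]
Step 15: x=[3.5008] v=[-1.4596]
Step 16: x=[3.2189] v=[-1.4097]
Step 17: x=[2.9510] v=[-1.3396]
Step 18: x=[2.7009] v=[-1.2504]
Step 19: x=[2.4722] v=[-1.1433]
Step 20: x=[2.2682] v=[-1.0199]
Step 21: x=[2.0918] v=[-0.8819]
Step 22: x=[1.9455] v=[-0.7313]
Step 23: x=[1.8314] v=[-0.5703]
Step 24: x=[1.7512] v=[-0.4011]
Step 25: x=[1.7060] v=[-0.2262]
Step 26: x=[1.6964] v=[-0.0481]
Step 27: x=[1.7225] v=[0.1307]
First v>=0 after going negative at step 27, time=5.4000

Answer: 5.4000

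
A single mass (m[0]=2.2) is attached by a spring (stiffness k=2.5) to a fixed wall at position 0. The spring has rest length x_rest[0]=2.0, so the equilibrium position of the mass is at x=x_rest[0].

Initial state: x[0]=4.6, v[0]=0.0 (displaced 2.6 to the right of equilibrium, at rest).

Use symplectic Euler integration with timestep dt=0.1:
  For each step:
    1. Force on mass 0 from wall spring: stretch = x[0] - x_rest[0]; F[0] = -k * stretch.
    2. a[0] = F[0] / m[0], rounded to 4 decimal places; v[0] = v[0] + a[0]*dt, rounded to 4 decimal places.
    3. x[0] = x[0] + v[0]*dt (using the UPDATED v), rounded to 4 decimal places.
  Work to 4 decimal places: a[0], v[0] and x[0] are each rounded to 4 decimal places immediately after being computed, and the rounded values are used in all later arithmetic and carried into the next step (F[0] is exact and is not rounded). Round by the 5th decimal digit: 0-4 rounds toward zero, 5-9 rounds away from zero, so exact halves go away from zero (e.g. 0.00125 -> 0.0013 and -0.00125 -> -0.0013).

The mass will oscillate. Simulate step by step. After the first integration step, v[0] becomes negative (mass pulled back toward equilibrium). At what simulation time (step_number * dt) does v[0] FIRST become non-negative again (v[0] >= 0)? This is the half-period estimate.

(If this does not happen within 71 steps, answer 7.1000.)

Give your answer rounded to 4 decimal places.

Answer: 3.0000

Derivation:
Step 0: x=[4.6000] v=[0.0000]
Step 1: x=[4.5705] v=[-0.2955]
Step 2: x=[4.5117] v=[-0.5876]
Step 3: x=[4.4244] v=[-0.8730]
Step 4: x=[4.3096] v=[-1.1485]
Step 5: x=[4.1685] v=[-1.4110]
Step 6: x=[4.0028] v=[-1.6574]
Step 7: x=[3.8143] v=[-1.8850]
Step 8: x=[3.6052] v=[-2.0912]
Step 9: x=[3.3778] v=[-2.2736]
Step 10: x=[3.1348] v=[-2.4302]
Step 11: x=[2.8789] v=[-2.5592]
Step 12: x=[2.6130] v=[-2.6591]
Step 13: x=[2.3401] v=[-2.7288]
Step 14: x=[2.0634] v=[-2.7675]
Step 15: x=[1.7859] v=[-2.7747]
Step 16: x=[1.5109] v=[-2.7504]
Step 17: x=[1.2414] v=[-2.6948]
Step 18: x=[0.9805] v=[-2.6086]
Step 19: x=[0.7312] v=[-2.4928]
Step 20: x=[0.4963] v=[-2.3486]
Step 21: x=[0.2785] v=[-2.1777]
Step 22: x=[0.0803] v=[-1.9821]
Step 23: x=[-0.0961] v=[-1.7640]
Step 24: x=[-0.2487] v=[-1.5258]
Step 25: x=[-0.3757] v=[-1.2703]
Step 26: x=[-0.4757] v=[-1.0003]
Step 27: x=[-0.5476] v=[-0.7190]
Step 28: x=[-0.5906] v=[-0.4295]
Step 29: x=[-0.6041] v=[-0.1351]
Step 30: x=[-0.5880] v=[0.1608]
First v>=0 after going negative at step 30, time=3.0000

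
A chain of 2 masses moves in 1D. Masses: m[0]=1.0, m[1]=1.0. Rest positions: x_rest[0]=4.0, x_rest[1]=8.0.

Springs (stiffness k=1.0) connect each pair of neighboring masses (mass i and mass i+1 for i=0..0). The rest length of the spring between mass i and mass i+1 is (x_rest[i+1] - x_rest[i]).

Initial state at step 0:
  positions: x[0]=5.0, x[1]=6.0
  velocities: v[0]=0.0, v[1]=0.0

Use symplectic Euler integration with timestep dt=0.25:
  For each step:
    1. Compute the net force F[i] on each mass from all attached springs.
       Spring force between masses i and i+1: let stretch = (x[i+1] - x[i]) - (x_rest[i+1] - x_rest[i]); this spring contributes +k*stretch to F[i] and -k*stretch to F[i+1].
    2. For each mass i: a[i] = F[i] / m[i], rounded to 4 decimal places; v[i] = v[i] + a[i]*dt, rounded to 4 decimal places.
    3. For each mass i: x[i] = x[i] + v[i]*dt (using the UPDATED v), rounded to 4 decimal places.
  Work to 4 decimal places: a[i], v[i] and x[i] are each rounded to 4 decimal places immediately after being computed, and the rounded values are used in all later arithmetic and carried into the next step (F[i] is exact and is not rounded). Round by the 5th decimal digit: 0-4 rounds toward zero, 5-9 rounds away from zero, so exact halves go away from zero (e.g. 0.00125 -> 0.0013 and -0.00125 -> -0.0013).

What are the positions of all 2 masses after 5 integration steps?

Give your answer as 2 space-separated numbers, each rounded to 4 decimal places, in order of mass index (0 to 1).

Step 0: x=[5.0000 6.0000] v=[0.0000 0.0000]
Step 1: x=[4.8125 6.1875] v=[-0.7500 0.7500]
Step 2: x=[4.4609 6.5391] v=[-1.4063 1.4063]
Step 3: x=[3.9892 7.0108] v=[-1.8868 1.8868]
Step 4: x=[3.4564 7.5437] v=[-2.1314 2.1314]
Step 5: x=[2.9290 8.0711] v=[-2.1096 2.1096]

Answer: 2.9290 8.0711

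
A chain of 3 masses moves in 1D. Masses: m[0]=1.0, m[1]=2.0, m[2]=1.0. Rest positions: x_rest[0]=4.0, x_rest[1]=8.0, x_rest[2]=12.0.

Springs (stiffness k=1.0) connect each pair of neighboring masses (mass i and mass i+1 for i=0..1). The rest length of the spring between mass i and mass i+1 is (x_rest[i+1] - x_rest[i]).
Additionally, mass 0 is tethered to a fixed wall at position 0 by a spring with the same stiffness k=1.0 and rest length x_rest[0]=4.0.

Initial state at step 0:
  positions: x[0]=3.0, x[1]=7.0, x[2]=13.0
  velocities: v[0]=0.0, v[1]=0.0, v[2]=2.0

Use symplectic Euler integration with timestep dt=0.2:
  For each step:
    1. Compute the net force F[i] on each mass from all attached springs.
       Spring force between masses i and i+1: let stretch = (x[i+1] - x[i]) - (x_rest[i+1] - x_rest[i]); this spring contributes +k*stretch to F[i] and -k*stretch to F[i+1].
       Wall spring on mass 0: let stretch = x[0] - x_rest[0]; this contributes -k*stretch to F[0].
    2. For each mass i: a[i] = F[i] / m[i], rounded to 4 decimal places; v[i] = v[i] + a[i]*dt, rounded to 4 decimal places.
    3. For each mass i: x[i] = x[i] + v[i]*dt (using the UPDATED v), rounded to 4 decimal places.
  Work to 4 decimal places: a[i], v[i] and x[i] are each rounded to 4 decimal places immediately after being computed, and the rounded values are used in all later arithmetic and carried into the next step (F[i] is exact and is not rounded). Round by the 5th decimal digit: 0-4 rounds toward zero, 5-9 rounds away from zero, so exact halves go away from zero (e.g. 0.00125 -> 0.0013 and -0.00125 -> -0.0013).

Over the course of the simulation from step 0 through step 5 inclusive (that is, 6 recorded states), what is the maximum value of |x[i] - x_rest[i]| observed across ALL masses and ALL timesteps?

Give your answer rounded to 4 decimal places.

Answer: 1.7157

Derivation:
Step 0: x=[3.0000 7.0000 13.0000] v=[0.0000 0.0000 2.0000]
Step 1: x=[3.0400 7.0400 13.3200] v=[0.2000 0.2000 1.6000]
Step 2: x=[3.1184 7.1256 13.5488] v=[0.3920 0.4280 1.1440]
Step 3: x=[3.2324 7.2595 13.6807] v=[0.5698 0.6696 0.6594]
Step 4: x=[3.3781 7.4413 13.7157] v=[0.7287 0.9090 0.1752]
Step 5: x=[3.5512 7.6673 13.6598] v=[0.8657 1.1301 -0.2797]
Max displacement = 1.7157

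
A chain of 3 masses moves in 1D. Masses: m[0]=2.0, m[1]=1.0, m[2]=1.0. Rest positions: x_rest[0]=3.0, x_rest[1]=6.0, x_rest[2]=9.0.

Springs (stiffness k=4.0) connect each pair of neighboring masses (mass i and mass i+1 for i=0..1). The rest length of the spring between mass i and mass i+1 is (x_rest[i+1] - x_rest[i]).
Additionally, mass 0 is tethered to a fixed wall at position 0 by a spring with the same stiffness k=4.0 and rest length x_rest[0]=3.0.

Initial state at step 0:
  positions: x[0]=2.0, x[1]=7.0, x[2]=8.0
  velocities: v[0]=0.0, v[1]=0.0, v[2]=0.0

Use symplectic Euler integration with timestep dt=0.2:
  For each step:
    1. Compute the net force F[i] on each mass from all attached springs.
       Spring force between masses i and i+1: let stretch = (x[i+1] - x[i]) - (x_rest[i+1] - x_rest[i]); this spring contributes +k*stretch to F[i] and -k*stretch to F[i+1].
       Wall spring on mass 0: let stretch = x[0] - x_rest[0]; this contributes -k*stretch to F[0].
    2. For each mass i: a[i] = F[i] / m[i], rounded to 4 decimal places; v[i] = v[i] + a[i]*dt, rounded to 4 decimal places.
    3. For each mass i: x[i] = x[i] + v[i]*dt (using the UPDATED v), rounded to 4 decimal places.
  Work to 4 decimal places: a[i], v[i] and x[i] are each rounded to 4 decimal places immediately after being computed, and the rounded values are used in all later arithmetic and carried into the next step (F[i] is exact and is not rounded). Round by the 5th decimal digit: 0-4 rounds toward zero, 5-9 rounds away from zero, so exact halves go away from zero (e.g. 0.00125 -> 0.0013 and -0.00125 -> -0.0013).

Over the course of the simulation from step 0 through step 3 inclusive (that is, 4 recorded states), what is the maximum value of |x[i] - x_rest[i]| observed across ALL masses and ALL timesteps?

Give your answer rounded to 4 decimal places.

Answer: 1.5011

Derivation:
Step 0: x=[2.0000 7.0000 8.0000] v=[0.0000 0.0000 0.0000]
Step 1: x=[2.2400 6.3600 8.3200] v=[1.2000 -3.2000 1.6000]
Step 2: x=[2.6304 5.3744 8.8064] v=[1.9520 -4.9280 2.4320]
Step 3: x=[3.0299 4.4989 9.2237] v=[1.9974 -4.3776 2.0864]
Max displacement = 1.5011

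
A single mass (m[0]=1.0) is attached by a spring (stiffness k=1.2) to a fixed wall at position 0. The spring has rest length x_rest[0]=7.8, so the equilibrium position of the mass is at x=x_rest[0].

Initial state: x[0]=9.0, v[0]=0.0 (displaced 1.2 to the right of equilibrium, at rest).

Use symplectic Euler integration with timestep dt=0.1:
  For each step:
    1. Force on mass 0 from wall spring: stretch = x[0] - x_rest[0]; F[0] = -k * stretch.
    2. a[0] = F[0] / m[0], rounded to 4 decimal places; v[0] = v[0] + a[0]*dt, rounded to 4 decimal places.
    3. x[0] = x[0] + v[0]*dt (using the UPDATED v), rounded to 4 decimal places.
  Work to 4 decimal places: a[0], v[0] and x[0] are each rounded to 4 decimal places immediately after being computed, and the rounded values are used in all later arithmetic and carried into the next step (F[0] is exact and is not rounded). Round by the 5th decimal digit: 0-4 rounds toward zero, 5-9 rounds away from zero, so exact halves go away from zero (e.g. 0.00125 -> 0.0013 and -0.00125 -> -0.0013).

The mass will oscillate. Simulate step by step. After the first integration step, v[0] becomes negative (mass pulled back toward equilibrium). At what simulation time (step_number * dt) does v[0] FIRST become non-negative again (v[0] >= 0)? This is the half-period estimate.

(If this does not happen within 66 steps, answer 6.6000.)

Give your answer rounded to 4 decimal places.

Step 0: x=[9.0000] v=[0.0000]
Step 1: x=[8.9856] v=[-0.1440]
Step 2: x=[8.9570] v=[-0.2863]
Step 3: x=[8.9145] v=[-0.4251]
Step 4: x=[8.8586] v=[-0.5588]
Step 5: x=[8.7900] v=[-0.6858]
Step 6: x=[8.7095] v=[-0.8046]
Step 7: x=[8.6181] v=[-0.9137]
Step 8: x=[8.5169] v=[-1.0119]
Step 9: x=[8.4071] v=[-1.0979]
Step 10: x=[8.2900] v=[-1.1708]
Step 11: x=[8.1670] v=[-1.2296]
Step 12: x=[8.0396] v=[-1.2736]
Step 13: x=[7.9094] v=[-1.3024]
Step 14: x=[7.7779] v=[-1.3155]
Step 15: x=[7.6466] v=[-1.3129]
Step 16: x=[7.5172] v=[-1.2945]
Step 17: x=[7.3911] v=[-1.2606]
Step 18: x=[7.2700] v=[-1.2115]
Step 19: x=[7.1552] v=[-1.1479]
Step 20: x=[7.0482] v=[-1.0705]
Step 21: x=[6.9502] v=[-0.9803]
Step 22: x=[6.8624] v=[-0.8783]
Step 23: x=[6.7858] v=[-0.7658]
Step 24: x=[6.7214] v=[-0.6441]
Step 25: x=[6.6699] v=[-0.5147]
Step 26: x=[6.6320] v=[-0.3791]
Step 27: x=[6.6081] v=[-0.2389]
Step 28: x=[6.5985] v=[-0.0959]
Step 29: x=[6.6033] v=[0.0483]
First v>=0 after going negative at step 29, time=2.9000

Answer: 2.9000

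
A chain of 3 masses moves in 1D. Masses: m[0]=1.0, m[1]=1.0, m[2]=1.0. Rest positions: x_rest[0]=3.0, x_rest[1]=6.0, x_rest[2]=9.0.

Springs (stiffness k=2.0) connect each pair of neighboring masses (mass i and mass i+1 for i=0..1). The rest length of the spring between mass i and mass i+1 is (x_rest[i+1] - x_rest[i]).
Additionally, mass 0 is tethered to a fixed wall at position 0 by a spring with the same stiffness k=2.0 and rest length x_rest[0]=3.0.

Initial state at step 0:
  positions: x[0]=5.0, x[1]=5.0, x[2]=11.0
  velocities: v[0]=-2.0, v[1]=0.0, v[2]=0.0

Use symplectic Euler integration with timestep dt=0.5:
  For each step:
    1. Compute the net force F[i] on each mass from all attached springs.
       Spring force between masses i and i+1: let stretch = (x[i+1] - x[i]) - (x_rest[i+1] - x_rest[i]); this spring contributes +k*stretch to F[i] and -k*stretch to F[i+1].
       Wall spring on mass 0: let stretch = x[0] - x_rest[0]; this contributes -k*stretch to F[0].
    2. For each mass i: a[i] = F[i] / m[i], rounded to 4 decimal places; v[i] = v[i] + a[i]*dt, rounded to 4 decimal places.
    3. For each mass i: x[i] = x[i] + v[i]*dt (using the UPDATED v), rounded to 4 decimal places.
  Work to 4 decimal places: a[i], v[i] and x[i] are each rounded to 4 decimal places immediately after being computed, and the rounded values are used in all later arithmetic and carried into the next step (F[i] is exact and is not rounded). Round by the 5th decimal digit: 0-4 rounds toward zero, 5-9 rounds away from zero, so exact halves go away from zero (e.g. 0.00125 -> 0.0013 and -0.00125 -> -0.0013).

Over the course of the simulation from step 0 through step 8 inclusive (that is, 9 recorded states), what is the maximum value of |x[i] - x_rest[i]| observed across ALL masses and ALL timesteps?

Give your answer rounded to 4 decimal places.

Step 0: x=[5.0000 5.0000 11.0000] v=[-2.0000 0.0000 0.0000]
Step 1: x=[1.5000 8.0000 9.5000] v=[-7.0000 6.0000 -3.0000]
Step 2: x=[0.5000 8.5000 8.7500] v=[-2.0000 1.0000 -1.5000]
Step 3: x=[3.2500 5.1250 9.3750] v=[5.5000 -6.7500 1.2500]
Step 4: x=[5.3125 2.9375 9.3750] v=[4.1250 -4.3750 0.0000]
Step 5: x=[3.5313 5.1563 7.6563] v=[-3.5625 4.4375 -3.4375]
Step 6: x=[0.7969 7.8126 6.1876] v=[-5.4688 5.3125 -2.9375]
Step 7: x=[1.1719 6.1485 7.0314] v=[0.7500 -3.3282 1.6875]
Step 8: x=[3.4493 2.4376 8.9337] v=[4.5547 -7.4219 3.8046]
Max displacement = 3.5624

Answer: 3.5624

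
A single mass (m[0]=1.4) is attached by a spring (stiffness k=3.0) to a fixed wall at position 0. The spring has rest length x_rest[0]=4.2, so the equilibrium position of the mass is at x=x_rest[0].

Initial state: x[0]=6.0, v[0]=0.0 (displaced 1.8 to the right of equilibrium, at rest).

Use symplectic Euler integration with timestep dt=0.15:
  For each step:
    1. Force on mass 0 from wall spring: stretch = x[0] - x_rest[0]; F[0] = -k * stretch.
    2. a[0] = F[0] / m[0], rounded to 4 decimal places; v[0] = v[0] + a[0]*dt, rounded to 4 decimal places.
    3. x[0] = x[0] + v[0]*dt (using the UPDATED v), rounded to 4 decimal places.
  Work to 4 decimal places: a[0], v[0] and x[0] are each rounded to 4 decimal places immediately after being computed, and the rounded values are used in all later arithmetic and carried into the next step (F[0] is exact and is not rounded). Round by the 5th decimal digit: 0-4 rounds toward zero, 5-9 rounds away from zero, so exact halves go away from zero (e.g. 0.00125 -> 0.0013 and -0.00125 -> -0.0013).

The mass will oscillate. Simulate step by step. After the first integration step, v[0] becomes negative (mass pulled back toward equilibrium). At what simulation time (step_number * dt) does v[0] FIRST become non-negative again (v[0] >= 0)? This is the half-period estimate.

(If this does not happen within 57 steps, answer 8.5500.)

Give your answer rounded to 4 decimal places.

Answer: 2.2500

Derivation:
Step 0: x=[6.0000] v=[0.0000]
Step 1: x=[5.9132] v=[-0.5786]
Step 2: x=[5.7438] v=[-1.1293]
Step 3: x=[5.5000] v=[-1.6255]
Step 4: x=[5.1935] v=[-2.0434]
Step 5: x=[4.8391] v=[-2.3627]
Step 6: x=[4.4539] v=[-2.5681]
Step 7: x=[4.0564] v=[-2.6497]
Step 8: x=[3.6659] v=[-2.6035]
Step 9: x=[3.3011] v=[-2.4318]
Step 10: x=[2.9797] v=[-2.1429]
Step 11: x=[2.7171] v=[-1.7507]
Step 12: x=[2.5260] v=[-1.2741]
Step 13: x=[2.4156] v=[-0.7360]
Step 14: x=[2.3912] v=[-0.1624]
Step 15: x=[2.4541] v=[0.4190]
First v>=0 after going negative at step 15, time=2.2500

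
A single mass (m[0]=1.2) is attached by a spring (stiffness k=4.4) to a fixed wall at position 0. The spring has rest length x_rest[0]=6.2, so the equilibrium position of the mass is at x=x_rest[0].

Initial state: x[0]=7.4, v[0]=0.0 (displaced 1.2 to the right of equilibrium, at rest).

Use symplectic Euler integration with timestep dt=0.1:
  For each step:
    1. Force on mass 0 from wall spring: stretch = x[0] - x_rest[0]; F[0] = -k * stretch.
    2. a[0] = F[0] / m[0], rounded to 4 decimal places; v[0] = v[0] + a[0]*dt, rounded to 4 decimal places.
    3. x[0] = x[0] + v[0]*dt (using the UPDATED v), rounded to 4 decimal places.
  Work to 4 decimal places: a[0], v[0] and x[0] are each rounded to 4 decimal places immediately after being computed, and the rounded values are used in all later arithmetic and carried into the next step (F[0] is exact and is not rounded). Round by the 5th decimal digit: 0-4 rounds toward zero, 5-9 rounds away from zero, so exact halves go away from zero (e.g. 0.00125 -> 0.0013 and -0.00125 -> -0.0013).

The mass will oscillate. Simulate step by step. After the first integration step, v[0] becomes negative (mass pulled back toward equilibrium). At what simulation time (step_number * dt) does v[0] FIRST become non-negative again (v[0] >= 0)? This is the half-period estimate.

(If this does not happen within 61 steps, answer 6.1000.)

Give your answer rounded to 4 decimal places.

Step 0: x=[7.4000] v=[0.0000]
Step 1: x=[7.3560] v=[-0.4400]
Step 2: x=[7.2696] v=[-0.8639]
Step 3: x=[7.1440] v=[-1.2561]
Step 4: x=[6.9838] v=[-1.6022]
Step 5: x=[6.7948] v=[-1.8896]
Step 6: x=[6.5840] v=[-2.1077]
Step 7: x=[6.3592] v=[-2.2485]
Step 8: x=[6.1285] v=[-2.3069]
Step 9: x=[5.9004] v=[-2.2807]
Step 10: x=[5.6833] v=[-2.1709]
Step 11: x=[5.4852] v=[-1.9814]
Step 12: x=[5.3133] v=[-1.7193]
Step 13: x=[5.1739] v=[-1.3942]
Step 14: x=[5.0721] v=[-1.0180]
Step 15: x=[5.0117] v=[-0.6044]
Step 16: x=[4.9948] v=[-0.1687]
Step 17: x=[5.0221] v=[0.2732]
First v>=0 after going negative at step 17, time=1.7000

Answer: 1.7000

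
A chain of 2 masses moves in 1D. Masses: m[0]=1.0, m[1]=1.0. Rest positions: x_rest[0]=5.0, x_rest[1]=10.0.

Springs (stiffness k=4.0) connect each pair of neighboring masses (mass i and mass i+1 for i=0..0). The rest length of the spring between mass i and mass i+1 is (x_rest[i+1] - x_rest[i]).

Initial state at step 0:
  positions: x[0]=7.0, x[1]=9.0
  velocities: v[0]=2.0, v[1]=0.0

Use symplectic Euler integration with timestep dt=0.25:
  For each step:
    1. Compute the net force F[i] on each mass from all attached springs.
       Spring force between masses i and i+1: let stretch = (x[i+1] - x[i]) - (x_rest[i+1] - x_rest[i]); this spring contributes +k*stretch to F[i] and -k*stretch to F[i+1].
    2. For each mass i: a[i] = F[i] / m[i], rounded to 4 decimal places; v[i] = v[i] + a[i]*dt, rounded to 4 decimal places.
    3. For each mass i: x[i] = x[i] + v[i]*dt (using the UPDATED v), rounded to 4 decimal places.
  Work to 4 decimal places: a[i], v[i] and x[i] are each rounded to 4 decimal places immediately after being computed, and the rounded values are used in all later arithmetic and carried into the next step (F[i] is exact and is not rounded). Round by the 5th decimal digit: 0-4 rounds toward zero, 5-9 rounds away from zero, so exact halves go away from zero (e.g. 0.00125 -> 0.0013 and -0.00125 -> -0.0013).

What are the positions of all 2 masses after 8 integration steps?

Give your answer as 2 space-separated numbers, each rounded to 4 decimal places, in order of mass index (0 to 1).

Answer: 8.9063 11.0938

Derivation:
Step 0: x=[7.0000 9.0000] v=[2.0000 0.0000]
Step 1: x=[6.7500 9.7500] v=[-1.0000 3.0000]
Step 2: x=[6.0000 11.0000] v=[-3.0000 5.0000]
Step 3: x=[5.2500 12.2500] v=[-3.0000 5.0000]
Step 4: x=[5.0000 13.0000] v=[-1.0000 3.0000]
Step 5: x=[5.5000 13.0000] v=[2.0000 0.0000]
Step 6: x=[6.6250 12.3750] v=[4.5000 -2.5000]
Step 7: x=[7.9375 11.5625] v=[5.2500 -3.2500]
Step 8: x=[8.9063 11.0938] v=[3.8750 -1.8750]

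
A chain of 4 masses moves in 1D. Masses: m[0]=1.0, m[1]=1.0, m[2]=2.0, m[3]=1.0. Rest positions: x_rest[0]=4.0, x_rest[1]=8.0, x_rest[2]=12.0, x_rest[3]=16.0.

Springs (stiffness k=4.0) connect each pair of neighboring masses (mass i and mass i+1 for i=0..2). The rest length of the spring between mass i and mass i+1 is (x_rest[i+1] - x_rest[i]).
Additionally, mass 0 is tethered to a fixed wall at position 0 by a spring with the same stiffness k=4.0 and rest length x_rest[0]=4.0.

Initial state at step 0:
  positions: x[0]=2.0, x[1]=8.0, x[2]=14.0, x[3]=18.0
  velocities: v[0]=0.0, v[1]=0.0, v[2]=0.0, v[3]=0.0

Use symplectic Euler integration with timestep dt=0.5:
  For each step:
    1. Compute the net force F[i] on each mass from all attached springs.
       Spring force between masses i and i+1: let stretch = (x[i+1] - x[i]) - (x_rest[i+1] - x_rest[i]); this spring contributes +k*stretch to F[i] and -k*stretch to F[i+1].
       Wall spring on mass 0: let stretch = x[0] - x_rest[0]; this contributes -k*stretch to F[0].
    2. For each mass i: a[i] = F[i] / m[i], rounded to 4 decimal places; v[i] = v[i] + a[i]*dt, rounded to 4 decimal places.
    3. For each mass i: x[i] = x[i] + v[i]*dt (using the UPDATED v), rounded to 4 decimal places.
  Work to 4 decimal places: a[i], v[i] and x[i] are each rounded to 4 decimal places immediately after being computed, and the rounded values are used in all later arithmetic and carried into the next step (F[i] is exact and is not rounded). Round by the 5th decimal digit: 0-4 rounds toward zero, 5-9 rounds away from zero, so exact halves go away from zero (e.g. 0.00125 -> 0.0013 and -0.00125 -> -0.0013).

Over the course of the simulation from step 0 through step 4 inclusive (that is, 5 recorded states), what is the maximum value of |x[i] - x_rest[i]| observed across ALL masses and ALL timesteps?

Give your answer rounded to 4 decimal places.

Answer: 3.0000

Derivation:
Step 0: x=[2.0000 8.0000 14.0000 18.0000] v=[0.0000 0.0000 0.0000 0.0000]
Step 1: x=[6.0000 8.0000 13.0000 18.0000] v=[8.0000 0.0000 -2.0000 0.0000]
Step 2: x=[6.0000 11.0000 12.0000 17.0000] v=[0.0000 6.0000 -2.0000 -2.0000]
Step 3: x=[5.0000 10.0000 13.0000 15.0000] v=[-2.0000 -2.0000 2.0000 -4.0000]
Step 4: x=[4.0000 7.0000 13.5000 15.0000] v=[-2.0000 -6.0000 1.0000 0.0000]
Max displacement = 3.0000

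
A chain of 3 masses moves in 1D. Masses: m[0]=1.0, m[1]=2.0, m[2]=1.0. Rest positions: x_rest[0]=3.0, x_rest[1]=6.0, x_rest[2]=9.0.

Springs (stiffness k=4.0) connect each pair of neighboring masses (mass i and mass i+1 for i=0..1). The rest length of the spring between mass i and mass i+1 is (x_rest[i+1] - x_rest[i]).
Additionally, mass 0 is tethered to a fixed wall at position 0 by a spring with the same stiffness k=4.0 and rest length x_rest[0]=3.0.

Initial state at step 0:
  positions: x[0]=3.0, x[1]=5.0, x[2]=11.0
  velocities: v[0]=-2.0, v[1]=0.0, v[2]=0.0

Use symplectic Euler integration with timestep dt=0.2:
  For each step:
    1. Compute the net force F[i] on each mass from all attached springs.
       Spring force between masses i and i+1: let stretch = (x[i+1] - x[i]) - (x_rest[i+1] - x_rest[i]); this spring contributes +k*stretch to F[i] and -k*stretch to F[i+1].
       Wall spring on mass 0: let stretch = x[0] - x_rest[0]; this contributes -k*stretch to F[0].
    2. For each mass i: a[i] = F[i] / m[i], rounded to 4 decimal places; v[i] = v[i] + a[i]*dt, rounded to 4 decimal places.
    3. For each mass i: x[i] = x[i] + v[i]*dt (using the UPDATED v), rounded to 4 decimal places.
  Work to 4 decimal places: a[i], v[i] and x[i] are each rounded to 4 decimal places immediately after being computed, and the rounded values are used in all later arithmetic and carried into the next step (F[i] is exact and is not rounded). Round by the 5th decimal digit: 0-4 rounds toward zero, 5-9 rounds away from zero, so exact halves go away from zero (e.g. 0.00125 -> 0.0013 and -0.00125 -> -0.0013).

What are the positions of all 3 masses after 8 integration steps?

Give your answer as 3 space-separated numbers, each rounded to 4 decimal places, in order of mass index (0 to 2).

Step 0: x=[3.0000 5.0000 11.0000] v=[-2.0000 0.0000 0.0000]
Step 1: x=[2.4400 5.3200 10.5200] v=[-2.8000 1.6000 -2.4000]
Step 2: x=[1.9504 5.8256 9.6880] v=[-2.4480 2.5280 -4.1600]
Step 3: x=[1.7688 6.3302 8.7180] v=[-0.9082 2.5229 -4.8499]
Step 4: x=[2.0340 6.6609 7.8460] v=[1.3259 1.6535 -4.3601]
Step 5: x=[2.7140 6.7163 7.2644] v=[3.4002 0.2768 -2.9082]
Step 6: x=[3.6002 6.4953 7.0751] v=[4.4308 -1.1049 -0.9467]
Step 7: x=[4.3735 6.0891 7.2730] v=[3.8667 -2.0310 0.9895]
Step 8: x=[4.7216 5.6404 7.7615] v=[1.7404 -2.2437 2.4424]

Answer: 4.7216 5.6404 7.7615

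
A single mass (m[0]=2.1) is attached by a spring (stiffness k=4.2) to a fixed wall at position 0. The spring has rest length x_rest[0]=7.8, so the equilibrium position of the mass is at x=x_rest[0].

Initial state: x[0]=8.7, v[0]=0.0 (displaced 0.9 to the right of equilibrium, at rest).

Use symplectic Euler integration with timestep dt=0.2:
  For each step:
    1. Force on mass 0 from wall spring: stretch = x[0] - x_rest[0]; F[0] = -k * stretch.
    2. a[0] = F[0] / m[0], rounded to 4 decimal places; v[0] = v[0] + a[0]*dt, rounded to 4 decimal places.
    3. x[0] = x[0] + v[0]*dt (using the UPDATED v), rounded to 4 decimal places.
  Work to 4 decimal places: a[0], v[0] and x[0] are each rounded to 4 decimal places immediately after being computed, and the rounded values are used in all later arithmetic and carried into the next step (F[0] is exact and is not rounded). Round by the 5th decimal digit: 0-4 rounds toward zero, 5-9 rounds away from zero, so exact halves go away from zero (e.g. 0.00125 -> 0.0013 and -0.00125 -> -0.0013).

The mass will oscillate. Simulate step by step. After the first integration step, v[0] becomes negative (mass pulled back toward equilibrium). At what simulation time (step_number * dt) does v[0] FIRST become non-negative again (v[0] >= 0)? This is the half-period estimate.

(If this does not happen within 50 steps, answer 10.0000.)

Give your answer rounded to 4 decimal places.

Step 0: x=[8.7000] v=[0.0000]
Step 1: x=[8.6280] v=[-0.3600]
Step 2: x=[8.4898] v=[-0.6912]
Step 3: x=[8.2964] v=[-0.9671]
Step 4: x=[8.0633] v=[-1.1657]
Step 5: x=[7.8091] v=[-1.2710]
Step 6: x=[7.5542] v=[-1.2746]
Step 7: x=[7.3189] v=[-1.1763]
Step 8: x=[7.1221] v=[-0.9839]
Step 9: x=[6.9796] v=[-0.7127]
Step 10: x=[6.9027] v=[-0.3845]
Step 11: x=[6.8976] v=[-0.0256]
Step 12: x=[6.9647] v=[0.3354]
First v>=0 after going negative at step 12, time=2.4000

Answer: 2.4000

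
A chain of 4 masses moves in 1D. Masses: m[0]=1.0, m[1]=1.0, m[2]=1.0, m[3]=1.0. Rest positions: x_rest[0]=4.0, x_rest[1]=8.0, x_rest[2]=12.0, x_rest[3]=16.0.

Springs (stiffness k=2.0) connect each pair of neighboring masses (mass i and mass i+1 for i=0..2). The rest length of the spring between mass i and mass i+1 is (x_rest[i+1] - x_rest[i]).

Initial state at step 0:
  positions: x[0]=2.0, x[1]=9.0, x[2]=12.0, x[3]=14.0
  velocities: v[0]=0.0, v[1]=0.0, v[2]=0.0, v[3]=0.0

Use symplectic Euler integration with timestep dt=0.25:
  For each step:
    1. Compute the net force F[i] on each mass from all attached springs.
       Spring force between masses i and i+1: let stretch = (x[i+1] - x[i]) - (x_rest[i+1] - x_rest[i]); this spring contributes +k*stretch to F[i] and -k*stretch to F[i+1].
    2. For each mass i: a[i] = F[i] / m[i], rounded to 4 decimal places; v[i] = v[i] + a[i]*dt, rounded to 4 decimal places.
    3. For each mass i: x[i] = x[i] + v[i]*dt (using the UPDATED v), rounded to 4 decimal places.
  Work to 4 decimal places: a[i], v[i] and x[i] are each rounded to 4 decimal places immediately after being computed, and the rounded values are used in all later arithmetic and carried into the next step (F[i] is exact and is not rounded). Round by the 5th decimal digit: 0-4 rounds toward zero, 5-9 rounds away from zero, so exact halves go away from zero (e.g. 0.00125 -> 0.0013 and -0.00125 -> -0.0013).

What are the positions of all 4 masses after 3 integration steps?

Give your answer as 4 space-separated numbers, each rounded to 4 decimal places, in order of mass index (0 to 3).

Step 0: x=[2.0000 9.0000 12.0000 14.0000] v=[0.0000 0.0000 0.0000 0.0000]
Step 1: x=[2.3750 8.5000 11.8750 14.2500] v=[1.5000 -2.0000 -0.5000 1.0000]
Step 2: x=[3.0156 7.6563 11.6250 14.7031] v=[2.5625 -3.3750 -1.0000 1.8125]
Step 3: x=[3.7363 6.7286 11.2637 15.2715] v=[2.8829 -3.7110 -1.4453 2.2735]

Answer: 3.7363 6.7286 11.2637 15.2715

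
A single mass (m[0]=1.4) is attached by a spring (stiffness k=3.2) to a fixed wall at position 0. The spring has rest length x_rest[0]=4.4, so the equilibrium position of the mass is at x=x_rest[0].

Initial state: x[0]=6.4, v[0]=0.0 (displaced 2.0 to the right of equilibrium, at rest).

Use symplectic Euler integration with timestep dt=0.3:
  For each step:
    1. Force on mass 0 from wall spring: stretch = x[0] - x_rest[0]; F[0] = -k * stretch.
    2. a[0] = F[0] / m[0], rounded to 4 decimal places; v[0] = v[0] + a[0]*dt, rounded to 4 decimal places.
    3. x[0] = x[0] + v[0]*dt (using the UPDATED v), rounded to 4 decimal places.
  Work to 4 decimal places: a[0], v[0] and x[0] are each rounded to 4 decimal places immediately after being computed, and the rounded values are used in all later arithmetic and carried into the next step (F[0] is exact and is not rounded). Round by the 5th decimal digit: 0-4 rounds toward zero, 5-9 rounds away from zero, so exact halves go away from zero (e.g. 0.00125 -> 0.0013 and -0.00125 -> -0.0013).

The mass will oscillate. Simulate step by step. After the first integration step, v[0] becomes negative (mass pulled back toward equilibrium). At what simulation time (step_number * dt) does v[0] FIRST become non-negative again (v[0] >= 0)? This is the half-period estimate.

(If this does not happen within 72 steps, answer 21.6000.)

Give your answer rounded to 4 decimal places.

Step 0: x=[6.4000] v=[0.0000]
Step 1: x=[5.9886] v=[-1.3714]
Step 2: x=[5.2504] v=[-2.4607]
Step 3: x=[4.3373] v=[-3.0438]
Step 4: x=[3.4371] v=[-3.0008]
Step 5: x=[2.7350] v=[-2.3405]
Step 6: x=[2.3754] v=[-1.1988]
Step 7: x=[2.4323] v=[0.1895]
First v>=0 after going negative at step 7, time=2.1000

Answer: 2.1000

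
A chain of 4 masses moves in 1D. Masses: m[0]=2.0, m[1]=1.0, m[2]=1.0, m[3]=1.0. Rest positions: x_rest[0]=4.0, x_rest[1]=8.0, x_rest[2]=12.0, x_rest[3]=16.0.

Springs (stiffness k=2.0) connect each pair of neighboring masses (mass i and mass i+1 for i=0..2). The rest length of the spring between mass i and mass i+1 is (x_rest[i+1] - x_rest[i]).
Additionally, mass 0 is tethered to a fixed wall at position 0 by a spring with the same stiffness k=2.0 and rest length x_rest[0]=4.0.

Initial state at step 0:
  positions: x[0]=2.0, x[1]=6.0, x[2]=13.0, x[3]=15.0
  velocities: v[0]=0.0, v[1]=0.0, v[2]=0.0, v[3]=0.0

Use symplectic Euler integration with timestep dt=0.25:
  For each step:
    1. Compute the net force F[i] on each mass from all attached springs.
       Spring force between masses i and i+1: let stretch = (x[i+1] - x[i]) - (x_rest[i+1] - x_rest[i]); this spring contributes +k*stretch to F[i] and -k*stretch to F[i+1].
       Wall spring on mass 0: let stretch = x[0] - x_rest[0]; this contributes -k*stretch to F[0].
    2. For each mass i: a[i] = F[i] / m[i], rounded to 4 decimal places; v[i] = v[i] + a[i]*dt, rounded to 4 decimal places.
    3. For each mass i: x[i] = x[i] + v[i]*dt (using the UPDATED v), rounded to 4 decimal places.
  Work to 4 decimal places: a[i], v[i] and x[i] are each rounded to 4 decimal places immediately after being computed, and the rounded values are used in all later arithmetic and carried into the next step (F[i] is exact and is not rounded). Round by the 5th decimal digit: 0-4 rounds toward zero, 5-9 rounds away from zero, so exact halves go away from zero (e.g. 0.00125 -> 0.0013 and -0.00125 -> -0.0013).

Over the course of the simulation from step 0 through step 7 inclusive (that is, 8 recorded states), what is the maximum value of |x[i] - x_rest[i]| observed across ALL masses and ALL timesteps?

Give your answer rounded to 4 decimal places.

Answer: 2.4244

Derivation:
Step 0: x=[2.0000 6.0000 13.0000 15.0000] v=[0.0000 0.0000 0.0000 0.0000]
Step 1: x=[2.1250 6.3750 12.3750 15.2500] v=[0.5000 1.5000 -2.5000 1.0000]
Step 2: x=[2.3828 6.9688 11.3594 15.6406] v=[1.0313 2.3750 -4.0625 1.5625]
Step 3: x=[2.7783 7.5381 10.3301 15.9961] v=[1.5821 2.2773 -4.1172 1.4219]
Step 4: x=[3.2977 7.8615 9.6601 16.1433] v=[2.0775 1.2934 -2.6802 0.5889]
Step 5: x=[3.8962 7.8392 9.5756 15.9801] v=[2.3940 -0.0892 -0.3379 -0.6527]
Step 6: x=[4.4976 7.5411 10.0747 15.5164] v=[2.4057 -1.1925 1.9962 -1.8550]
Step 7: x=[5.0082 7.1792 10.9373 14.8724] v=[2.0422 -1.4475 3.4503 -2.5759]
Max displacement = 2.4244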